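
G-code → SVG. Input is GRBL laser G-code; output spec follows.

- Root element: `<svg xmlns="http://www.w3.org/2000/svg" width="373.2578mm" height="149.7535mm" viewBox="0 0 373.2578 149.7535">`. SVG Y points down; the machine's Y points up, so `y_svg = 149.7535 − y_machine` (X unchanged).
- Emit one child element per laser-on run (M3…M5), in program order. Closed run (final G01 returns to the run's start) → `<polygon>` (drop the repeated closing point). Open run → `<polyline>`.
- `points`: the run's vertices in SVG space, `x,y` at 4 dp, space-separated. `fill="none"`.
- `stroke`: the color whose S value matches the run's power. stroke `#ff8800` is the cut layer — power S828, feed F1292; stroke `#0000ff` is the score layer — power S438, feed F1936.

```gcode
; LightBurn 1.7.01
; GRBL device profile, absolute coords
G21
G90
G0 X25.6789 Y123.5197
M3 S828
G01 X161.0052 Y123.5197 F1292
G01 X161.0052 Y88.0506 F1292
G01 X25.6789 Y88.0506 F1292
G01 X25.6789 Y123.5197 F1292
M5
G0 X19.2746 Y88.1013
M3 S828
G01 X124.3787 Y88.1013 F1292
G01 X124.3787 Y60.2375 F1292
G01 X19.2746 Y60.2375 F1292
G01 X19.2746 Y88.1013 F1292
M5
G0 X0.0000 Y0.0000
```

Machine Y-up, SVG Y-down with viewBox height 149.7535, so y_svg = 149.7535 − y_machine; X carries over. Every run uses S828, so all elements get stroke `#ff8800` (cut).

Run 1: The run returns to its start, so emit a `<polygon>` with points (Y-flipped): 25.6789,26.2338 161.0052,26.2338 161.0052,61.7029 25.6789,61.7029.

Run 2: The run returns to its start, so emit a `<polygon>` with points (Y-flipped): 19.2746,61.6522 124.3787,61.6522 124.3787,89.5160 19.2746,89.5160.

<svg xmlns="http://www.w3.org/2000/svg" width="373.2578mm" height="149.7535mm" viewBox="0 0 373.2578 149.7535">
  <polygon points="25.6789,26.2338 161.0052,26.2338 161.0052,61.7029 25.6789,61.7029" fill="none" stroke="#ff8800"/>
  <polygon points="19.2746,61.6522 124.3787,61.6522 124.3787,89.5160 19.2746,89.5160" fill="none" stroke="#ff8800"/>
</svg>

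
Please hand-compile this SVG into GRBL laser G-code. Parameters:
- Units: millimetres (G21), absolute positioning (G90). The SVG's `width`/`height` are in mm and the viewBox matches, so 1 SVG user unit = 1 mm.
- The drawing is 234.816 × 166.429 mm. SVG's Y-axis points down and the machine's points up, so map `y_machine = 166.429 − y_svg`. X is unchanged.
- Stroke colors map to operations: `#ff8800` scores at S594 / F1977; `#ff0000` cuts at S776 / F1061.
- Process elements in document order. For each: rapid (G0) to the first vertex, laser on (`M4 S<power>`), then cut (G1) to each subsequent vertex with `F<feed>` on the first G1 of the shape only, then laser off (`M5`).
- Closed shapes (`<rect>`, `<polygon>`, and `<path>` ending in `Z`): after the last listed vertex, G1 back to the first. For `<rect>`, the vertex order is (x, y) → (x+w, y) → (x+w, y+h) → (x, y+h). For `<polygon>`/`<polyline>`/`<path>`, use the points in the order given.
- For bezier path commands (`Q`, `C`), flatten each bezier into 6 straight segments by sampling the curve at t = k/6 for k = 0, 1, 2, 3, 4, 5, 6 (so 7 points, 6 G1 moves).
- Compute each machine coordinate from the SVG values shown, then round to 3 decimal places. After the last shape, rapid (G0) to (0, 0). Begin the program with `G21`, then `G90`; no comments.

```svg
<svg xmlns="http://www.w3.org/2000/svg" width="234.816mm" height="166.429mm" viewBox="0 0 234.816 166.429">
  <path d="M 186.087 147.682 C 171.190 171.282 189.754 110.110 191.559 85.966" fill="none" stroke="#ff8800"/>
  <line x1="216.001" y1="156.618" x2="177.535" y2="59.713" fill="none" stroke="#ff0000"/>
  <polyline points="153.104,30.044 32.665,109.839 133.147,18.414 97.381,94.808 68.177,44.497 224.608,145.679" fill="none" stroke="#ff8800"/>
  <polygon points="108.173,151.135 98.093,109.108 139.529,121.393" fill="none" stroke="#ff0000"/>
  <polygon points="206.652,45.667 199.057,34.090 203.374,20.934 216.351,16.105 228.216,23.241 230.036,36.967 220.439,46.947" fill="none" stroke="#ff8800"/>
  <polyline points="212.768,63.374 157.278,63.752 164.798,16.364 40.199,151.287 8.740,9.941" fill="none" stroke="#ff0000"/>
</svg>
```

G21
G90
G0 X186.087 Y18.747
M4 S594
G1 X181.194 Y13.447 F1977
G1 X180.484 Y18.893
G1 X182.560 Y31.701
G1 X186.028 Y48.487
G1 X189.492 Y65.869
G1 X191.559 Y80.463
M5
G0 X216.001 Y9.811
M4 S776
G1 X177.535 Y106.716 F1061
M5
G0 X153.104 Y136.385
M4 S594
G1 X32.665 Y56.590 F1977
G1 X133.147 Y148.015
G1 X97.381 Y71.621
G1 X68.177 Y121.932
G1 X224.608 Y20.750
M5
G0 X108.173 Y15.294
M4 S776
G1 X98.093 Y57.321 F1061
G1 X139.529 Y45.036
G1 X108.173 Y15.294
M5
G0 X206.652 Y120.762
M4 S594
G1 X199.057 Y132.339 F1977
G1 X203.374 Y145.495
G1 X216.351 Y150.324
G1 X228.216 Y143.188
G1 X230.036 Y129.462
G1 X220.439 Y119.482
G1 X206.652 Y120.762
M5
G0 X212.768 Y103.055
M4 S776
G1 X157.278 Y102.677 F1061
G1 X164.798 Y150.065
G1 X40.199 Y15.142
G1 X8.740 Y156.488
M5
G0 X0.000 Y0.000

viewBox `0 0 234.816 166.429` with mm width/height → 1 unit = 1 mm. Flip: y_m = 166.429 − y_svg.

**Shape 1** — `<path>` cubic bezier, stroke `#ff8800` → score (S594, F1977). Control points (SVG): P0=(186.087,147.682), P1=(171.190,171.282), P2=(189.754,110.110), P3=(191.559,85.966); sampled at t=k/6. Machine vertices: (186.087,18.747) → (181.194,13.447) → (180.484,18.893) → (182.560,31.701) → (186.028,48.487) → (189.492,65.869) → (191.559,80.463). Open path.

**Shape 2** — `<line>` line segment, stroke `#ff0000` → cut (S776, F1061). Machine vertices: (216.001,9.811) → (177.535,106.716). Open path.

**Shape 3** — `<polyline>` open polyline, stroke `#ff8800` → score (S594, F1977). Machine vertices: (153.104,136.385) → (32.665,56.590) → (133.147,148.015) → (97.381,71.621) → (68.177,121.932) → (224.608,20.750). Open path.

**Shape 4** — `<polygon>` regular polygon, stroke `#ff0000` → cut (S776, F1061). Machine vertices: (108.173,15.294) → (98.093,57.321) → (139.529,45.036) → (108.173,15.294). Closed: final G1 returns to the first vertex.

**Shape 5** — `<polygon>` regular polygon, stroke `#ff8800` → score (S594, F1977). Machine vertices: (206.652,120.762) → (199.057,132.339) → (203.374,145.495) → (216.351,150.324) → (228.216,143.188) → (230.036,129.462) → (220.439,119.482) → (206.652,120.762). Closed: final G1 returns to the first vertex.

**Shape 6** — `<polyline>` open polyline, stroke `#ff0000` → cut (S776, F1061). Machine vertices: (212.768,103.055) → (157.278,102.677) → (164.798,150.065) → (40.199,15.142) → (8.740,156.488). Open path.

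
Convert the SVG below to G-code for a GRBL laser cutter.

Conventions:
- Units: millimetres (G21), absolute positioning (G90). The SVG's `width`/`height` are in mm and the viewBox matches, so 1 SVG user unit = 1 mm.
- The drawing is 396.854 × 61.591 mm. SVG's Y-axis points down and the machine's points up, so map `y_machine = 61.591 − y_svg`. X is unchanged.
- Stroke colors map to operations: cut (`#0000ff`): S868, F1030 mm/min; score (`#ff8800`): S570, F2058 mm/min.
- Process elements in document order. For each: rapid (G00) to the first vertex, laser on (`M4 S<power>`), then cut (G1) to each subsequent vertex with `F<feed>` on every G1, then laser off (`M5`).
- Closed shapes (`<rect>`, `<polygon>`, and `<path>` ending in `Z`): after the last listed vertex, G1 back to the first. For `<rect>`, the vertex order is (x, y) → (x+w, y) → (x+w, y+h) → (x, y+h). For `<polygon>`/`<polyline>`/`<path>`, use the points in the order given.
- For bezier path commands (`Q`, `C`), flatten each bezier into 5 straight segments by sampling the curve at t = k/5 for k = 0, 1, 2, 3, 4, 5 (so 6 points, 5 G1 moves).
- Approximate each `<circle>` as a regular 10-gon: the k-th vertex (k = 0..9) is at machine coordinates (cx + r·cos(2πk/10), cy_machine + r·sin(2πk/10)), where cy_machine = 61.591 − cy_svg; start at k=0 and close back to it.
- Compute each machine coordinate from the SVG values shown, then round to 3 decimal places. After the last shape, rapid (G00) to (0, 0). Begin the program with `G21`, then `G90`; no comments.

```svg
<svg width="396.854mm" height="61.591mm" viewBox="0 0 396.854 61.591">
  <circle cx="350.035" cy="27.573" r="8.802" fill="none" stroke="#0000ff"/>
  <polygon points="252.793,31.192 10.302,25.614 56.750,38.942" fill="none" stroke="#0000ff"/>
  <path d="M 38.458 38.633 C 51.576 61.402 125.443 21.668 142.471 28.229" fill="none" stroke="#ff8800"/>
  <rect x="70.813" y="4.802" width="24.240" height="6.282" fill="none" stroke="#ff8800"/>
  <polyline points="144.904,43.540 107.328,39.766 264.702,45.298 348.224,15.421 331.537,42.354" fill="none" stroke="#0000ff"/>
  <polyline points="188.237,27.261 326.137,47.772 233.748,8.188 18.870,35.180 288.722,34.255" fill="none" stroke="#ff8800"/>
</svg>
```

viewBox `0 0 396.854 61.591` with mm width/height → 1 unit = 1 mm. Flip: y_m = 61.591 − y_svg.

**Shape 1** — `<circle>` circle, stroke `#0000ff` → cut (S868, F1030). Machine vertices: (358.837,34.018) → (357.156,39.192) → (352.755,42.389) → (347.315,42.389) → (342.914,39.192) → (341.233,34.018) → (342.914,28.844) → (347.315,25.647) → (352.755,25.647) → (357.156,28.844) → (358.837,34.018). Closed: final G1 returns to the first vertex.

**Shape 2** — `<polygon>` closed polygon, stroke `#0000ff` → cut (S868, F1030). Machine vertices: (252.793,30.399) → (10.302,35.977) → (56.750,22.649) → (252.793,30.399). Closed: final G1 returns to the first vertex.

**Shape 3** — `<path>` cubic bezier, stroke `#ff8800` → score (S570, F2058). Control points (SVG): P0=(38.458,38.633), P1=(51.576,61.402), P2=(125.443,21.668), P3=(142.471,28.229); sampled at t=k/5. Machine vertices: (38.458,22.958) → (52.678,15.927) → (75.833,18.674) → (102.280,25.977) → (126.374,32.614) → (142.471,33.362). Open path.

**Shape 4** — `<rect>` rectangle, stroke `#ff8800` → score (S570, F2058). Machine vertices: (70.813,56.789) → (95.053,56.789) → (95.053,50.507) → (70.813,50.507) → (70.813,56.789). Closed: final G1 returns to the first vertex.

**Shape 5** — `<polyline>` open polyline, stroke `#0000ff` → cut (S868, F1030). Machine vertices: (144.904,18.051) → (107.328,21.825) → (264.702,16.293) → (348.224,46.170) → (331.537,19.237). Open path.

**Shape 6** — `<polyline>` open polyline, stroke `#ff8800` → score (S570, F2058). Machine vertices: (188.237,34.330) → (326.137,13.819) → (233.748,53.403) → (18.870,26.411) → (288.722,27.336). Open path.

G21
G90
G00 X358.837 Y34.018
M4 S868
G1 X357.156 Y39.192 F1030
G1 X352.755 Y42.389 F1030
G1 X347.315 Y42.389 F1030
G1 X342.914 Y39.192 F1030
G1 X341.233 Y34.018 F1030
G1 X342.914 Y28.844 F1030
G1 X347.315 Y25.647 F1030
G1 X352.755 Y25.647 F1030
G1 X357.156 Y28.844 F1030
G1 X358.837 Y34.018 F1030
M5
G00 X252.793 Y30.399
M4 S868
G1 X10.302 Y35.977 F1030
G1 X56.750 Y22.649 F1030
G1 X252.793 Y30.399 F1030
M5
G00 X38.458 Y22.958
M4 S570
G1 X52.678 Y15.927 F2058
G1 X75.833 Y18.674 F2058
G1 X102.280 Y25.977 F2058
G1 X126.374 Y32.614 F2058
G1 X142.471 Y33.362 F2058
M5
G00 X70.813 Y56.789
M4 S570
G1 X95.053 Y56.789 F2058
G1 X95.053 Y50.507 F2058
G1 X70.813 Y50.507 F2058
G1 X70.813 Y56.789 F2058
M5
G00 X144.904 Y18.051
M4 S868
G1 X107.328 Y21.825 F1030
G1 X264.702 Y16.293 F1030
G1 X348.224 Y46.170 F1030
G1 X331.537 Y19.237 F1030
M5
G00 X188.237 Y34.330
M4 S570
G1 X326.137 Y13.819 F2058
G1 X233.748 Y53.403 F2058
G1 X18.870 Y26.411 F2058
G1 X288.722 Y27.336 F2058
M5
G00 X0.000 Y0.000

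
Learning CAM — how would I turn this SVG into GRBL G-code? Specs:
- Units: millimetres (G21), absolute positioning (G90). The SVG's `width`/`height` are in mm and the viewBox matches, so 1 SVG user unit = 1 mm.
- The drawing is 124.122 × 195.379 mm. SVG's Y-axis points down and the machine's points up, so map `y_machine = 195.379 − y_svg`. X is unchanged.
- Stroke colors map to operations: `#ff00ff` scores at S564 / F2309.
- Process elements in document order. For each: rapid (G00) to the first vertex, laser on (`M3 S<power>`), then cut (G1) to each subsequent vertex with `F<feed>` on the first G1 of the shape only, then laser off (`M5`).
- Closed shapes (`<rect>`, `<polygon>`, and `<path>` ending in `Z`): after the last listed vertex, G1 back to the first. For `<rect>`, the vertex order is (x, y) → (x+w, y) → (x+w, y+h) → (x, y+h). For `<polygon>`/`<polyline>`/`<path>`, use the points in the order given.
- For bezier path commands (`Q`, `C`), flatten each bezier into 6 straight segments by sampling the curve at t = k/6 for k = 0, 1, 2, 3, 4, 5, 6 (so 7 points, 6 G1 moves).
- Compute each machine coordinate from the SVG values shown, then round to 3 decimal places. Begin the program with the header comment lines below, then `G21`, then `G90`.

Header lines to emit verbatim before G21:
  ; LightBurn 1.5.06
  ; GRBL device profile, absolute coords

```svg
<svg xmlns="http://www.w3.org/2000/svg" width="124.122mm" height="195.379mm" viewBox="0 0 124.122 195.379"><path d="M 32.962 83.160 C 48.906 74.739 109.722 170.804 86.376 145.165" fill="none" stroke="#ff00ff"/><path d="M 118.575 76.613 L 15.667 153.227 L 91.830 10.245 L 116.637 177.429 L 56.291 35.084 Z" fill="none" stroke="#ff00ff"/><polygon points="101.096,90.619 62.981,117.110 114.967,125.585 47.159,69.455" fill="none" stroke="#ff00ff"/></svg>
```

; LightBurn 1.5.06
; GRBL device profile, absolute coords
G21
G90
G00 X32.962 Y112.219
M3 S564
G1 X44.076 Y108.770 F2309
G1 X59.084 Y94.189
G1 X74.403 Y74.760
G1 X86.447 Y56.766
G1 X91.633 Y46.489
G1 X86.376 Y50.214
M5
G00 X118.575 Y118.766
M3 S564
G1 X15.667 Y42.152 F2309
G1 X91.830 Y185.134
G1 X116.637 Y17.950
G1 X56.291 Y160.295
G1 X118.575 Y118.766
M5
G00 X101.096 Y104.760
M3 S564
G1 X62.981 Y78.269 F2309
G1 X114.967 Y69.794
G1 X47.159 Y125.924
G1 X101.096 Y104.760
M5

viewBox `0 0 124.122 195.379` with mm width/height → 1 unit = 1 mm. Flip: y_m = 195.379 − y_svg.

**Shape 1** — `<path>` cubic bezier, stroke `#ff00ff` → score (S564, F2309). Control points (SVG): P0=(32.962,83.160), P1=(48.906,74.739), P2=(109.722,170.804), P3=(86.376,145.165); sampled at t=k/6. Machine vertices: (32.962,112.219) → (44.076,108.770) → (59.084,94.189) → (74.403,74.760) → (86.447,56.766) → (91.633,46.489) → (86.376,50.214). Open path.

**Shape 2** — `<path>` closed polygon, stroke `#ff00ff` → score (S564, F2309). Machine vertices: (118.575,118.766) → (15.667,42.152) → (91.830,185.134) → (116.637,17.950) → (56.291,160.295) → (118.575,118.766). Closed: final G1 returns to the first vertex.

**Shape 3** — `<polygon>` closed polygon, stroke `#ff00ff` → score (S564, F2309). Machine vertices: (101.096,104.760) → (62.981,78.269) → (114.967,69.794) → (47.159,125.924) → (101.096,104.760). Closed: final G1 returns to the first vertex.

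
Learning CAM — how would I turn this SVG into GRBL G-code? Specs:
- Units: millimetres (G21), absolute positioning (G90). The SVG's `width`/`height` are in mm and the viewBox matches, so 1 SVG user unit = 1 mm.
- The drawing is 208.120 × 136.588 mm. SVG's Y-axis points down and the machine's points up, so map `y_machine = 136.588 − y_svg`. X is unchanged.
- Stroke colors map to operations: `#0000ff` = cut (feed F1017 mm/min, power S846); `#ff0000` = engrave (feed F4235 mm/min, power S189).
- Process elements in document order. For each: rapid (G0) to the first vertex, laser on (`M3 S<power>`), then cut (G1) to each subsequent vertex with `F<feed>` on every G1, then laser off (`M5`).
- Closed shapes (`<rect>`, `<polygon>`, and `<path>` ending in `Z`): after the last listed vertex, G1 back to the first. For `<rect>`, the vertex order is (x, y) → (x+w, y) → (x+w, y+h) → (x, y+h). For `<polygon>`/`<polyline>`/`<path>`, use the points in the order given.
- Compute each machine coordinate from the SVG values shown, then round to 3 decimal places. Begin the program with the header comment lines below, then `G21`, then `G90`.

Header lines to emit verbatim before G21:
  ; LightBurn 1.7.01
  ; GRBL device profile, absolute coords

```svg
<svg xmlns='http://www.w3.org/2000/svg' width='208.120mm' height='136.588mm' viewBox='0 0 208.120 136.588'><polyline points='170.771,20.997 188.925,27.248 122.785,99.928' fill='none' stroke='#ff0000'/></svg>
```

; LightBurn 1.7.01
; GRBL device profile, absolute coords
G21
G90
G0 X170.771 Y115.591
M3 S189
G1 X188.925 Y109.340 F4235
G1 X122.785 Y36.660 F4235
M5

viewBox `0 0 208.120 136.588` with mm width/height → 1 unit = 1 mm. Flip: y_m = 136.588 − y_svg.

**Shape 1** — `<polyline>` open polyline, stroke `#ff0000` → engrave (S189, F4235). Machine vertices: (170.771,115.591) → (188.925,109.340) → (122.785,36.660). Open path.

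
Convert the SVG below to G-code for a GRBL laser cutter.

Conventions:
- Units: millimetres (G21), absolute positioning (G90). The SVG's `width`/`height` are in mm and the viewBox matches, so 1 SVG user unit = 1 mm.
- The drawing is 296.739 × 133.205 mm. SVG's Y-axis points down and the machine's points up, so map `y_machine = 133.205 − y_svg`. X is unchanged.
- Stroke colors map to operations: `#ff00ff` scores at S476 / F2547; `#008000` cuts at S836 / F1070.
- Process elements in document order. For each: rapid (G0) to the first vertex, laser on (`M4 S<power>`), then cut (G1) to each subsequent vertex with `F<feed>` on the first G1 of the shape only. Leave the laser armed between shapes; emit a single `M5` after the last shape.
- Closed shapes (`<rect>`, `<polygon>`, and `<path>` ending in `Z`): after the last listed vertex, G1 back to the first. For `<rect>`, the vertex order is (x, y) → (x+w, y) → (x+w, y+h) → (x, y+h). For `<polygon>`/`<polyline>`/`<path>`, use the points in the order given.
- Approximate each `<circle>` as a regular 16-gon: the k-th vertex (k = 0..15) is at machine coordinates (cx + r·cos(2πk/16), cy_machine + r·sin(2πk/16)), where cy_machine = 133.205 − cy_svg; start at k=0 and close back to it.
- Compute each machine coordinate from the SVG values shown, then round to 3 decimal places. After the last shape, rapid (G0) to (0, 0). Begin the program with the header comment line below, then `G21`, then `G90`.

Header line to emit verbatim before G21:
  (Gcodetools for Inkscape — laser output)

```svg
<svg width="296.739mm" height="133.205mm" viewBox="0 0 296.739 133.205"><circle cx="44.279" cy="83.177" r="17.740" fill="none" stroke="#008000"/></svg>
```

Since the viewBox matches the mm dimensions, user units are millimetres directly. The only transform is the Y-flip y_m = 133.205 − y_svg.

Shape 1 is a circle drawn with `<circle>`. Its stroke #008000 means cut at S836, F1070. After flipping Y the toolpath is (62.019,50.028) → (60.669,56.817) → (56.823,62.572) → (51.068,66.418) → (44.279,67.768) → (37.490,66.418) → (31.735,62.572) → (27.889,56.817) → (26.539,50.028) → (27.889,43.239) → (31.735,37.484) → (37.490,33.638) → (44.279,32.288) → (51.068,33.638) → (56.823,37.484) → (60.669,43.239) → (62.019,50.028), returning to the start.

(Gcodetools for Inkscape — laser output)
G21
G90
G0 X62.019 Y50.028
M4 S836
G1 X60.669 Y56.817 F1070
G1 X56.823 Y62.572
G1 X51.068 Y66.418
G1 X44.279 Y67.768
G1 X37.490 Y66.418
G1 X31.735 Y62.572
G1 X27.889 Y56.817
G1 X26.539 Y50.028
G1 X27.889 Y43.239
G1 X31.735 Y37.484
G1 X37.490 Y33.638
G1 X44.279 Y32.288
G1 X51.068 Y33.638
G1 X56.823 Y37.484
G1 X60.669 Y43.239
G1 X62.019 Y50.028
M5
G0 X0.000 Y0.000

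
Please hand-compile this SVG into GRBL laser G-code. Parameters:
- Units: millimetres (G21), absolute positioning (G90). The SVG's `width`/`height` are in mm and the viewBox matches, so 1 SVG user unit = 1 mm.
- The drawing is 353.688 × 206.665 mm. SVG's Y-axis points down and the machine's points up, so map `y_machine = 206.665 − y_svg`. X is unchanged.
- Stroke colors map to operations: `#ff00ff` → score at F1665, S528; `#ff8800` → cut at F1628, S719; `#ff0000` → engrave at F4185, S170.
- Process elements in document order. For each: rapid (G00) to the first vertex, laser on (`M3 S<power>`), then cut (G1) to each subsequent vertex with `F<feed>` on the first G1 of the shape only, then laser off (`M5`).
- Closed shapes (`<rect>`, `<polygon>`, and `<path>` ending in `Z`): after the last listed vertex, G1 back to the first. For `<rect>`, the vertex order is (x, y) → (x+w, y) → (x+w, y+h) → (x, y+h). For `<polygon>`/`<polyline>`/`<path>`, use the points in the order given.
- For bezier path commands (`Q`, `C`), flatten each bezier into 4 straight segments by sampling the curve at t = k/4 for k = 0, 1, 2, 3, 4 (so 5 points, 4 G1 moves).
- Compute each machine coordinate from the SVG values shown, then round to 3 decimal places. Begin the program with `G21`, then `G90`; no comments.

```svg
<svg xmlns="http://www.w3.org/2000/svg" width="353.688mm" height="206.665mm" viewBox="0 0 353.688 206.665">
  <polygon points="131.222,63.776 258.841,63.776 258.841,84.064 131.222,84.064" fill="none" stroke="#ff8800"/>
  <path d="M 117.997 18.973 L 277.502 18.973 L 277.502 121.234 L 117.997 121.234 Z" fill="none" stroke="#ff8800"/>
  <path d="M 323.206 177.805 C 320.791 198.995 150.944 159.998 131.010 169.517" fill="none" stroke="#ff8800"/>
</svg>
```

G21
G90
G00 X131.222 Y142.889
M3 S719
G1 X258.841 Y142.889 F1628
G1 X258.841 Y122.601
G1 X131.222 Y122.601
G1 X131.222 Y142.889
M5
G00 X117.997 Y187.692
M3 S719
G1 X277.502 Y187.692 F1628
G1 X277.502 Y85.431
G1 X117.997 Y85.431
G1 X117.997 Y187.692
M5
G00 X323.206 Y28.860
M3 S719
G1 X294.960 Y22.554 F1628
G1 X233.678 Y28.627
G1 X169.111 Y36.889
G1 X131.010 Y37.148
M5

viewBox `0 0 353.688 206.665` with mm width/height → 1 unit = 1 mm. Flip: y_m = 206.665 − y_svg.

**Shape 1** — `<polygon>` rectangle, stroke `#ff8800` → cut (S719, F1628). Machine vertices: (131.222,142.889) → (258.841,142.889) → (258.841,122.601) → (131.222,122.601) → (131.222,142.889). Closed: final G1 returns to the first vertex.

**Shape 2** — `<path>` rectangle, stroke `#ff8800` → cut (S719, F1628). Machine vertices: (117.997,187.692) → (277.502,187.692) → (277.502,85.431) → (117.997,85.431) → (117.997,187.692). Closed: final G1 returns to the first vertex.

**Shape 3** — `<path>` cubic bezier, stroke `#ff8800` → cut (S719, F1628). Control points (SVG): P0=(323.206,177.805), P1=(320.791,198.995), P2=(150.944,159.998), P3=(131.010,169.517); sampled at t=k/4. Machine vertices: (323.206,28.860) → (294.960,22.554) → (233.678,28.627) → (169.111,36.889) → (131.010,37.148). Open path.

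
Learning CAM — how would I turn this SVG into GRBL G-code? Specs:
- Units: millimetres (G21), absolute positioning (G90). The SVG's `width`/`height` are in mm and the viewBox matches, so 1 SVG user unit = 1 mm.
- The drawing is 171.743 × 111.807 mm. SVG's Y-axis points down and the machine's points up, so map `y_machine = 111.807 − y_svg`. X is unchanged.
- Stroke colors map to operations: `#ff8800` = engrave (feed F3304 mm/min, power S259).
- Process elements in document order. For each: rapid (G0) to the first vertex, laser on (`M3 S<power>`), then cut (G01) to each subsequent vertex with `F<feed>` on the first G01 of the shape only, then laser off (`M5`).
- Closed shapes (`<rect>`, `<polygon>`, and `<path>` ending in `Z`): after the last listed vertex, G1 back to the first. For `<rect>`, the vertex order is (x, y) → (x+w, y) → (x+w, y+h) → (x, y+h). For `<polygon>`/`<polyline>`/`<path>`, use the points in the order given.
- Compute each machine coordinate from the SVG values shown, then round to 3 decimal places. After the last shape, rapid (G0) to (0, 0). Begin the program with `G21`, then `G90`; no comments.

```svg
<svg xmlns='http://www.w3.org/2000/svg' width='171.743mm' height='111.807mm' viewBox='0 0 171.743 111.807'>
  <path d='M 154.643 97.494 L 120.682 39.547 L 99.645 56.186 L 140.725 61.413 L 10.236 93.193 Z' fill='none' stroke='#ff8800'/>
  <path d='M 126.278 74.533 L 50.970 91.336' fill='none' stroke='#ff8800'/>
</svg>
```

Since the viewBox matches the mm dimensions, user units are millimetres directly. The only transform is the Y-flip y_m = 111.807 − y_svg.

Shape 1 is a closed polygon drawn with `<path>`. Its stroke #ff8800 means engrave at S259, F3304. After flipping Y the toolpath is (154.643,14.313) → (120.682,72.260) → (99.645,55.621) → (140.725,50.394) → (10.236,18.614) → (154.643,14.313), returning to the start.

Shape 2 is a line segment drawn with `<path>`. Its stroke #ff8800 means engrave at S259, F3304. After flipping Y the toolpath is (126.278,37.274) → (50.970,20.471).

G21
G90
G0 X154.643 Y14.313
M3 S259
G01 X120.682 Y72.260 F3304
G01 X99.645 Y55.621
G01 X140.725 Y50.394
G01 X10.236 Y18.614
G01 X154.643 Y14.313
M5
G0 X126.278 Y37.274
M3 S259
G01 X50.970 Y20.471 F3304
M5
G0 X0.000 Y0.000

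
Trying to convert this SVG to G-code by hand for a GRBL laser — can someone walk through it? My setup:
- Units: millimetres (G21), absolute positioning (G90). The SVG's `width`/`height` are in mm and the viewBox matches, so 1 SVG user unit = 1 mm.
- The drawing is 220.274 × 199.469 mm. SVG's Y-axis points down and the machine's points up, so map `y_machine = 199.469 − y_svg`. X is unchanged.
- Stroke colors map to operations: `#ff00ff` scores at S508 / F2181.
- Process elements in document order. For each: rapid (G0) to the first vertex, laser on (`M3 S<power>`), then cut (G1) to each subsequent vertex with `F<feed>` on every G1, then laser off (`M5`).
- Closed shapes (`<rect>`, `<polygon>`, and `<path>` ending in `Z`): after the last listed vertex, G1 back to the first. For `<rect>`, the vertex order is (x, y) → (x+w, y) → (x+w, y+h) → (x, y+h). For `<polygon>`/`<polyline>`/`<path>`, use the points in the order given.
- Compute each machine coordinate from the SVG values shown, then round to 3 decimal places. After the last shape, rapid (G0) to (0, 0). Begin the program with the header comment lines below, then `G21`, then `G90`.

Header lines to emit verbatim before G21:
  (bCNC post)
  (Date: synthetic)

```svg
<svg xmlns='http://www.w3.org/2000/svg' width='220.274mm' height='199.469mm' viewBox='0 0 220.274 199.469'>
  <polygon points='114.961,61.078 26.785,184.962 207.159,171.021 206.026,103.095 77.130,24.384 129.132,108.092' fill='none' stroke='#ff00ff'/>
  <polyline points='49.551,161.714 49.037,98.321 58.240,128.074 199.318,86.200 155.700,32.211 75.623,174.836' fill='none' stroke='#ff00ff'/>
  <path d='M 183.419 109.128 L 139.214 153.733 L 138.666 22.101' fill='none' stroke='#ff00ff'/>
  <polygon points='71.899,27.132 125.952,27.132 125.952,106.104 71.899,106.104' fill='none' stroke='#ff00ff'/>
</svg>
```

viewBox `0 0 220.274 199.469` with mm width/height → 1 unit = 1 mm. Flip: y_m = 199.469 − y_svg.

**Shape 1** — `<polygon>` closed polygon, stroke `#ff00ff` → score (S508, F2181). Machine vertices: (114.961,138.391) → (26.785,14.507) → (207.159,28.448) → (206.026,96.374) → (77.130,175.085) → (129.132,91.377) → (114.961,138.391). Closed: final G1 returns to the first vertex.

**Shape 2** — `<polyline>` open polyline, stroke `#ff00ff` → score (S508, F2181). Machine vertices: (49.551,37.755) → (49.037,101.148) → (58.240,71.395) → (199.318,113.269) → (155.700,167.258) → (75.623,24.633). Open path.

**Shape 3** — `<path>` open polyline, stroke `#ff00ff` → score (S508, F2181). Machine vertices: (183.419,90.341) → (139.214,45.736) → (138.666,177.368). Open path.

**Shape 4** — `<polygon>` rectangle, stroke `#ff00ff` → score (S508, F2181). Machine vertices: (71.899,172.337) → (125.952,172.337) → (125.952,93.365) → (71.899,93.365) → (71.899,172.337). Closed: final G1 returns to the first vertex.

(bCNC post)
(Date: synthetic)
G21
G90
G0 X114.961 Y138.391
M3 S508
G1 X26.785 Y14.507 F2181
G1 X207.159 Y28.448 F2181
G1 X206.026 Y96.374 F2181
G1 X77.130 Y175.085 F2181
G1 X129.132 Y91.377 F2181
G1 X114.961 Y138.391 F2181
M5
G0 X49.551 Y37.755
M3 S508
G1 X49.037 Y101.148 F2181
G1 X58.240 Y71.395 F2181
G1 X199.318 Y113.269 F2181
G1 X155.700 Y167.258 F2181
G1 X75.623 Y24.633 F2181
M5
G0 X183.419 Y90.341
M3 S508
G1 X139.214 Y45.736 F2181
G1 X138.666 Y177.368 F2181
M5
G0 X71.899 Y172.337
M3 S508
G1 X125.952 Y172.337 F2181
G1 X125.952 Y93.365 F2181
G1 X71.899 Y93.365 F2181
G1 X71.899 Y172.337 F2181
M5
G0 X0.000 Y0.000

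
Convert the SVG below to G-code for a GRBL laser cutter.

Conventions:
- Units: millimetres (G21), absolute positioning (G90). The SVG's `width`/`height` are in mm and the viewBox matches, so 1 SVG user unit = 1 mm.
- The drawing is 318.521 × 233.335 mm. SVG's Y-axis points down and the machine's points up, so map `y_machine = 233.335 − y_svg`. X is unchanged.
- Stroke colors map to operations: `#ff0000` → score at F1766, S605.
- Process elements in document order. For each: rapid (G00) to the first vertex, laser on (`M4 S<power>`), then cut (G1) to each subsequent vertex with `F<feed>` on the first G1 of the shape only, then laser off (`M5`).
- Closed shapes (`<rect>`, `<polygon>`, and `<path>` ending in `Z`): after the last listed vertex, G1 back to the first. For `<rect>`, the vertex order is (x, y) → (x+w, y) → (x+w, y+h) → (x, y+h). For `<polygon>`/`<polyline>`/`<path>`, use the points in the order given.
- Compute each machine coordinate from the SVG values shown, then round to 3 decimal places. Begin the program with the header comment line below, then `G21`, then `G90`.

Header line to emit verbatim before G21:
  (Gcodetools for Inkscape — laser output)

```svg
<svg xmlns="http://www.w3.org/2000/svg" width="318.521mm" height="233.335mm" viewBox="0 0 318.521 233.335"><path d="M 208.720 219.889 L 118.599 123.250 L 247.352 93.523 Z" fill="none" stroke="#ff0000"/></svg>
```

1 u = 1 mm; y_m = 233.335 − y.

[1] `<path>` regular polygon, #ff0000→score S605 F1766: (208.720,13.446) → (118.599,110.085) → (247.352,139.812) → (208.720,13.446) (closed)

(Gcodetools for Inkscape — laser output)
G21
G90
G00 X208.720 Y13.446
M4 S605
G1 X118.599 Y110.085 F1766
G1 X247.352 Y139.812
G1 X208.720 Y13.446
M5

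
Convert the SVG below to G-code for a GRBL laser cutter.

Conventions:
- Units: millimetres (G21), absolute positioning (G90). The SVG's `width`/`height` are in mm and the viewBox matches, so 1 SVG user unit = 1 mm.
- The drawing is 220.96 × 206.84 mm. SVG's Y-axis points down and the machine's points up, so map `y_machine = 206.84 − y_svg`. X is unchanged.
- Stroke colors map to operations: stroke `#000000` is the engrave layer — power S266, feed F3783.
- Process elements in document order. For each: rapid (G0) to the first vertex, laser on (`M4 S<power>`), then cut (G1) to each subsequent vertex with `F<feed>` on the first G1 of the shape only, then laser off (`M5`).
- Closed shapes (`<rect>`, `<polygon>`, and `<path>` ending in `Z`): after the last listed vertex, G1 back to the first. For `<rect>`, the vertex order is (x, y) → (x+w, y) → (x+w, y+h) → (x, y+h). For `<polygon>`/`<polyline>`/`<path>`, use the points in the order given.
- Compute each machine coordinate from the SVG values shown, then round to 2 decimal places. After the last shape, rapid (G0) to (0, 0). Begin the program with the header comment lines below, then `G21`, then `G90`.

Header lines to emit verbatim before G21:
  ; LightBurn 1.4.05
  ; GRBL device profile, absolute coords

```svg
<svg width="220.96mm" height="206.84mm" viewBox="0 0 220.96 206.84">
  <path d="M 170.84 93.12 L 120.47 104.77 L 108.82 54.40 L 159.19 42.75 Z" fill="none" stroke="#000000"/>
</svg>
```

; LightBurn 1.4.05
; GRBL device profile, absolute coords
G21
G90
G0 X170.84 Y113.72
M4 S266
G1 X120.47 Y102.07 F3783
G1 X108.82 Y152.44
G1 X159.19 Y164.09
G1 X170.84 Y113.72
M5
G0 X0.00 Y0.00

Since the viewBox matches the mm dimensions, user units are millimetres directly. The only transform is the Y-flip y_m = 206.84 − y_svg.

Shape 1 is a regular polygon drawn with `<path>`. Its stroke #000000 means engrave at S266, F3783. After flipping Y the toolpath is (170.84,113.72) → (120.47,102.07) → (108.82,152.44) → (159.19,164.09) → (170.84,113.72), returning to the start.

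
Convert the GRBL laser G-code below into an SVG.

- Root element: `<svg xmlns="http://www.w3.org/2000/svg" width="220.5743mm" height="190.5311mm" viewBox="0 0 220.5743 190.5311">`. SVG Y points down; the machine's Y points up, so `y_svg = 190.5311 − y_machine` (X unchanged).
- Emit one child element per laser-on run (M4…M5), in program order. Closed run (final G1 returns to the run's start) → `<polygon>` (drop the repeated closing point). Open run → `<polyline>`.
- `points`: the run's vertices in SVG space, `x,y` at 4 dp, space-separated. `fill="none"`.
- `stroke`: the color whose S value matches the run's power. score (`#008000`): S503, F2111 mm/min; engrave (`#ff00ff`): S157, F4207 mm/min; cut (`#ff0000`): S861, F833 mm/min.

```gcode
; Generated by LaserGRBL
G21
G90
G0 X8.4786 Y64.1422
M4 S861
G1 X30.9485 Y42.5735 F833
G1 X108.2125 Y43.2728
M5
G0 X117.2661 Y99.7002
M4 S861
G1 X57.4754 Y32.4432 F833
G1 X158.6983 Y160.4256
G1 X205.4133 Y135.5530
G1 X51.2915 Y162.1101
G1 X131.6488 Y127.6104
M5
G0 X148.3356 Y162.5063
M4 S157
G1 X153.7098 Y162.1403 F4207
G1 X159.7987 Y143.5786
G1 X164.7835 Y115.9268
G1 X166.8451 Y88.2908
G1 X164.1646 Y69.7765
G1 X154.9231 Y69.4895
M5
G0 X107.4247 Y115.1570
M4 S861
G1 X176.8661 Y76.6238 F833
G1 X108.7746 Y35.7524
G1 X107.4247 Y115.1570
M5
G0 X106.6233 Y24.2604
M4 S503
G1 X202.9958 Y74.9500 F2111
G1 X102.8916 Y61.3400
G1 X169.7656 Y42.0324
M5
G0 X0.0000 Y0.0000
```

y_svg = 190.5311 − y_m.

[1] S861→`#ff0000` (cut); open run; points: 8.4786,126.3889 30.9485,147.9576 108.2125,147.2583

[2] S861→`#ff0000` (cut); open run; points: 117.2661,90.8309 57.4754,158.0879 158.6983,30.1055 205.4133,54.9781 51.2915,28.4210 131.6488,62.9207

[3] S157→`#ff00ff` (engrave); open run; points: 148.3356,28.0248 153.7098,28.3908 159.7987,46.9525 164.7835,74.6043 166.8451,102.2403 164.1646,120.7546 154.9231,121.0416

[4] S861→`#ff0000` (cut); closed run; points: 107.4247,75.3741 176.8661,113.9073 108.7746,154.7787

[5] S503→`#008000` (score); open run; points: 106.6233,166.2707 202.9958,115.5811 102.8916,129.1911 169.7656,148.4987

<svg xmlns="http://www.w3.org/2000/svg" width="220.5743mm" height="190.5311mm" viewBox="0 0 220.5743 190.5311">
  <polyline points="8.4786,126.3889 30.9485,147.9576 108.2125,147.2583" fill="none" stroke="#ff0000"/>
  <polyline points="117.2661,90.8309 57.4754,158.0879 158.6983,30.1055 205.4133,54.9781 51.2915,28.4210 131.6488,62.9207" fill="none" stroke="#ff0000"/>
  <polyline points="148.3356,28.0248 153.7098,28.3908 159.7987,46.9525 164.7835,74.6043 166.8451,102.2403 164.1646,120.7546 154.9231,121.0416" fill="none" stroke="#ff00ff"/>
  <polygon points="107.4247,75.3741 176.8661,113.9073 108.7746,154.7787" fill="none" stroke="#ff0000"/>
  <polyline points="106.6233,166.2707 202.9958,115.5811 102.8916,129.1911 169.7656,148.4987" fill="none" stroke="#008000"/>
</svg>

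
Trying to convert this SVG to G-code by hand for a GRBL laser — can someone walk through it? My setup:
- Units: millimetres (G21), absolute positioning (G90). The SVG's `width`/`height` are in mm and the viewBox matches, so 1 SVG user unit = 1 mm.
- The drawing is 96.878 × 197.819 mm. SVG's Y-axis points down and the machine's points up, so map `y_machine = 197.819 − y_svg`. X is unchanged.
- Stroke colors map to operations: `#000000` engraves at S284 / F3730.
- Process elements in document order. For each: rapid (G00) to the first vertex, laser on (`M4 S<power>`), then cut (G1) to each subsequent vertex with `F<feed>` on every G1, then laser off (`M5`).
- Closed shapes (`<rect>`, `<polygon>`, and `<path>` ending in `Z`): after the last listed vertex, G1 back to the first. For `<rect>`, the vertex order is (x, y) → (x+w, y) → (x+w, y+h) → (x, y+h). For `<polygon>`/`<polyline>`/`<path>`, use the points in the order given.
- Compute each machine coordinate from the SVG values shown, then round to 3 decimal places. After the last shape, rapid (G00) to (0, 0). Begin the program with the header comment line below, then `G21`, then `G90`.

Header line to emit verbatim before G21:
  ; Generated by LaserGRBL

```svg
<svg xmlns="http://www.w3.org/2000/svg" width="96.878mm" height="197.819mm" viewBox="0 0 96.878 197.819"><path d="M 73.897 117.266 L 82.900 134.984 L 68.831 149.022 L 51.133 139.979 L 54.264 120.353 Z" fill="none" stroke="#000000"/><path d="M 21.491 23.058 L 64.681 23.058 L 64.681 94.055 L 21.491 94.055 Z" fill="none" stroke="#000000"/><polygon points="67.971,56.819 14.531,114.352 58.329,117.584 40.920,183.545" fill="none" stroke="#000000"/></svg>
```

; Generated by LaserGRBL
G21
G90
G00 X73.897 Y80.553
M4 S284
G1 X82.900 Y62.835 F3730
G1 X68.831 Y48.797 F3730
G1 X51.133 Y57.840 F3730
G1 X54.264 Y77.466 F3730
G1 X73.897 Y80.553 F3730
M5
G00 X21.491 Y174.761
M4 S284
G1 X64.681 Y174.761 F3730
G1 X64.681 Y103.764 F3730
G1 X21.491 Y103.764 F3730
G1 X21.491 Y174.761 F3730
M5
G00 X67.971 Y141.000
M4 S284
G1 X14.531 Y83.467 F3730
G1 X58.329 Y80.235 F3730
G1 X40.920 Y14.274 F3730
G1 X67.971 Y141.000 F3730
M5
G00 X0.000 Y0.000

viewBox `0 0 96.878 197.819` with mm width/height → 1 unit = 1 mm. Flip: y_m = 197.819 − y_svg.

**Shape 1** — `<path>` regular polygon, stroke `#000000` → engrave (S284, F3730). Machine vertices: (73.897,80.553) → (82.900,62.835) → (68.831,48.797) → (51.133,57.840) → (54.264,77.466) → (73.897,80.553). Closed: final G1 returns to the first vertex.

**Shape 2** — `<path>` rectangle, stroke `#000000` → engrave (S284, F3730). Machine vertices: (21.491,174.761) → (64.681,174.761) → (64.681,103.764) → (21.491,103.764) → (21.491,174.761). Closed: final G1 returns to the first vertex.

**Shape 3** — `<polygon>` closed polygon, stroke `#000000` → engrave (S284, F3730). Machine vertices: (67.971,141.000) → (14.531,83.467) → (58.329,80.235) → (40.920,14.274) → (67.971,141.000). Closed: final G1 returns to the first vertex.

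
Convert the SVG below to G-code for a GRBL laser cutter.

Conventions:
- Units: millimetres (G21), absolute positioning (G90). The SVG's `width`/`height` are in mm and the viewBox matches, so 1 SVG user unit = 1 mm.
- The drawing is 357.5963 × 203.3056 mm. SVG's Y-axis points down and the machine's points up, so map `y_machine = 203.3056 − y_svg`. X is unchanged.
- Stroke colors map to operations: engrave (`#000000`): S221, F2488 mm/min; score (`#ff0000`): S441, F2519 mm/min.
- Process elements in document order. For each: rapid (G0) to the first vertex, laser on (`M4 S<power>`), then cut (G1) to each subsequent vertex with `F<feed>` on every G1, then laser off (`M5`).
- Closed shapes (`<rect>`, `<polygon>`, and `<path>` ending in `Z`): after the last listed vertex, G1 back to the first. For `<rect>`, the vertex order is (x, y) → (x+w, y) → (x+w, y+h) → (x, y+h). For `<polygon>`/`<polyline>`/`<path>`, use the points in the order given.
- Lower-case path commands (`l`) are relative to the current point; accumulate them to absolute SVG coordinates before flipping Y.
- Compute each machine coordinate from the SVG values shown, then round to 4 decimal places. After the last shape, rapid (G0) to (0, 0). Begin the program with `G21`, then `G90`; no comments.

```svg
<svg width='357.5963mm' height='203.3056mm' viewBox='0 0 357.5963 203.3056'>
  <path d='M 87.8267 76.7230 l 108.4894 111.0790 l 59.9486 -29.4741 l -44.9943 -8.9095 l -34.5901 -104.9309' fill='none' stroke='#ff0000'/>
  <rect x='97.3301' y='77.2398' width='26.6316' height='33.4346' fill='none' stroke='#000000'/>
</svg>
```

1 u = 1 mm; y_m = 203.3056 − y.

[1] `<path>` open polyline, #ff0000→score S441 F2519: (87.8267,126.5826) → (196.3161,15.5036) → (256.2647,44.9777) → (211.2704,53.8872) → (176.6803,158.8181)

[2] `<rect>` rectangle, #000000→engrave S221 F2488: (97.3301,126.0658) → (123.9617,126.0658) → (123.9617,92.6312) → (97.3301,92.6312) → (97.3301,126.0658) (closed)

G21
G90
G0 X87.8267 Y126.5826
M4 S441
G1 X196.3161 Y15.5036 F2519
G1 X256.2647 Y44.9777 F2519
G1 X211.2704 Y53.8872 F2519
G1 X176.6803 Y158.8181 F2519
M5
G0 X97.3301 Y126.0658
M4 S221
G1 X123.9617 Y126.0658 F2488
G1 X123.9617 Y92.6312 F2488
G1 X97.3301 Y92.6312 F2488
G1 X97.3301 Y126.0658 F2488
M5
G0 X0.0000 Y0.0000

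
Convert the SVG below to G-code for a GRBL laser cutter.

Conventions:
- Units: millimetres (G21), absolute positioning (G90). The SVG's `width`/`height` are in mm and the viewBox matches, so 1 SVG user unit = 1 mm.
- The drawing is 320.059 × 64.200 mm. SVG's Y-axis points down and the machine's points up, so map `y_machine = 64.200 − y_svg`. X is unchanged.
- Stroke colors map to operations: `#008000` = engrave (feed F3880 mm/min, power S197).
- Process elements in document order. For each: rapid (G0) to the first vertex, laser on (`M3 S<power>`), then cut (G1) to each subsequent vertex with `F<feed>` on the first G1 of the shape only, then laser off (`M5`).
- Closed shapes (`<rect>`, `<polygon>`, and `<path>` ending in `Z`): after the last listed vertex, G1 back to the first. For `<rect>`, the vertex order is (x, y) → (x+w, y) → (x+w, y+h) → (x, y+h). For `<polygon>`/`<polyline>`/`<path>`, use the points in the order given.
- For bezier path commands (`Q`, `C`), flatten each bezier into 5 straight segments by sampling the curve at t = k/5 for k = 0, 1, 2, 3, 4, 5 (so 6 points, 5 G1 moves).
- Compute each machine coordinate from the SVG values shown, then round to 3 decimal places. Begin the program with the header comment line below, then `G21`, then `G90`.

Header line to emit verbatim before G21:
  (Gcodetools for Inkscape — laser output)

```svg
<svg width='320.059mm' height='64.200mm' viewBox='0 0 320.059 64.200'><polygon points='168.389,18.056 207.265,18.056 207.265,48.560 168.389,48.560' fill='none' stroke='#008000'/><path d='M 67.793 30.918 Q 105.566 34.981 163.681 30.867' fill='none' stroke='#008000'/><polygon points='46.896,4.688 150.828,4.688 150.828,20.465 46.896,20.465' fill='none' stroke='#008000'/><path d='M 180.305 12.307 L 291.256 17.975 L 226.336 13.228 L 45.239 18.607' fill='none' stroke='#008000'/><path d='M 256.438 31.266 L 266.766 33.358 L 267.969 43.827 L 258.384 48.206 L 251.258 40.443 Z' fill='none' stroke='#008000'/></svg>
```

1 u = 1 mm; y_m = 64.200 − y.

[1] `<polygon>` rectangle, #008000→engrave S197 F3880: (168.389,46.144) → (207.265,46.144) → (207.265,15.640) → (168.389,15.640) → (168.389,46.144) (closed)

[2] `<path>` quadratic bezier, #008000→engrave S197 F3880: (67.793,33.282) → (83.716,31.984) → (101.266,31.340) → (120.444,31.350) → (141.249,32.014) → (163.681,33.333)

[3] `<polygon>` rectangle, #008000→engrave S197 F3880: (46.896,59.512) → (150.828,59.512) → (150.828,43.735) → (46.896,43.735) → (46.896,59.512) (closed)

[4] `<path>` open polyline, #008000→engrave S197 F3880: (180.305,51.893) → (291.256,46.225) → (226.336,50.972) → (45.239,45.593)

[5] `<path>` regular polygon, #008000→engrave S197 F3880: (256.438,32.934) → (266.766,30.842) → (267.969,20.373) → (258.384,15.994) → (251.258,23.757) → (256.438,32.934) (closed)

(Gcodetools for Inkscape — laser output)
G21
G90
G0 X168.389 Y46.144
M3 S197
G1 X207.265 Y46.144 F3880
G1 X207.265 Y15.640
G1 X168.389 Y15.640
G1 X168.389 Y46.144
M5
G0 X67.793 Y33.282
M3 S197
G1 X83.716 Y31.984 F3880
G1 X101.266 Y31.340
G1 X120.444 Y31.350
G1 X141.249 Y32.014
G1 X163.681 Y33.333
M5
G0 X46.896 Y59.512
M3 S197
G1 X150.828 Y59.512 F3880
G1 X150.828 Y43.735
G1 X46.896 Y43.735
G1 X46.896 Y59.512
M5
G0 X180.305 Y51.893
M3 S197
G1 X291.256 Y46.225 F3880
G1 X226.336 Y50.972
G1 X45.239 Y45.593
M5
G0 X256.438 Y32.934
M3 S197
G1 X266.766 Y30.842 F3880
G1 X267.969 Y20.373
G1 X258.384 Y15.994
G1 X251.258 Y23.757
G1 X256.438 Y32.934
M5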